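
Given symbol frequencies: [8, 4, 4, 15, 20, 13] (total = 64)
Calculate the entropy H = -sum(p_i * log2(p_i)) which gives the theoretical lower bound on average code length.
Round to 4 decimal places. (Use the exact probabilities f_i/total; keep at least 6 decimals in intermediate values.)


Per-symbol terms -p_i * log2(p_i) with p_i = f_i/64:
  p = 8/64 = 0.125000: log2(p) = -3.000000, -p*log2(p) = 0.375000
  p = 4/64 = 0.062500: log2(p) = -4.000000, -p*log2(p) = 0.250000
  p = 4/64 = 0.062500: log2(p) = -4.000000, -p*log2(p) = 0.250000
  p = 15/64 = 0.234375: log2(p) = -2.093109, -p*log2(p) = 0.490573
  p = 20/64 = 0.312500: log2(p) = -1.678072, -p*log2(p) = 0.524397
  p = 13/64 = 0.203125: log2(p) = -2.299560, -p*log2(p) = 0.467098
H = 0.375000 + 0.250000 + 0.250000 + 0.490573 + 0.524397 + 0.467098 = 2.357068

H = 2.3571 bits/symbol


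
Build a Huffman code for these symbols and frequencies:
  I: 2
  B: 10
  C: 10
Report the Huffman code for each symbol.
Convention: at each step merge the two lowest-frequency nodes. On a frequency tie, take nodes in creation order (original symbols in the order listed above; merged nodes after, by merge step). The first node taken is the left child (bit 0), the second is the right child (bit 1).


Huffman tree construction:
Step 1: Merge I(2) + B(10) = 12
Step 2: Merge C(10) + (I+B)(12) = 22
Read each symbol's code off the tree from the root (left child = 0, right child = 1).

Codes:
  I: 10 (length 2)
  B: 11 (length 2)
  C: 0 (length 1)
Average code length: 34/22 = 1.5455 bits/symbol


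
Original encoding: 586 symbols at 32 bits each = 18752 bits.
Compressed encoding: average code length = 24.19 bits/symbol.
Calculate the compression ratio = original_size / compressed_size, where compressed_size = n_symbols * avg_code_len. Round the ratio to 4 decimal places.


original_size = n_symbols * orig_bits = 586 * 32 = 18752 bits
compressed_size = n_symbols * avg_code_len = 586 * 24.19 = 14175.34 bits
ratio = original_size / compressed_size = 18752 / 14175.34 = 1.3229

Compression ratio = 1.3229


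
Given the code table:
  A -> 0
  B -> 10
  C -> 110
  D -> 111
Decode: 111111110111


Decoding:
111 -> D
111 -> D
110 -> C
111 -> D


Result: DDCD


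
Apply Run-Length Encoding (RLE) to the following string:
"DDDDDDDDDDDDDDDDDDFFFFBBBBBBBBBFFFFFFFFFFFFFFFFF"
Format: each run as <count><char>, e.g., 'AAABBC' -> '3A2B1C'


Scanning runs left to right:
  i=0: run of 'D' x 18 -> '18D'
  i=18: run of 'F' x 4 -> '4F'
  i=22: run of 'B' x 9 -> '9B'
  i=31: run of 'F' x 17 -> '17F'

RLE = 18D4F9B17F


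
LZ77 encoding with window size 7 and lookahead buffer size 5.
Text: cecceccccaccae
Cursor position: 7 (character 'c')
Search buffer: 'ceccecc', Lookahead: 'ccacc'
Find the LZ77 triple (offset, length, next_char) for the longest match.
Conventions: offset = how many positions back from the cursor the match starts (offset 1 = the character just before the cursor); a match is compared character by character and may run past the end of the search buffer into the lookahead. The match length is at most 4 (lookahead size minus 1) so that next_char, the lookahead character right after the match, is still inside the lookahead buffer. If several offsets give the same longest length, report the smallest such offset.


Try each offset into the search buffer:
  offset=1 (pos 6, char 'c'): match length 2
  offset=2 (pos 5, char 'c'): match length 2
  offset=3 (pos 4, char 'e'): match length 0
  offset=4 (pos 3, char 'c'): match length 1
  offset=5 (pos 2, char 'c'): match length 2
  offset=6 (pos 1, char 'e'): match length 0
  offset=7 (pos 0, char 'c'): match length 1
Longest match has length 2, found at offsets 1, 2, 5; take the smallest, offset 1.
next_char = character at position 7 + 2 = 9 -> 'a'

Best match: offset=1, length=2 (matching 'cc' starting at position 6)
LZ77 triple: (1, 2, 'a')


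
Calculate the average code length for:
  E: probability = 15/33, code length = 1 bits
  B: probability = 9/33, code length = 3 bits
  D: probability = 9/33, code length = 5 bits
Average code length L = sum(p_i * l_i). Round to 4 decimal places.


Weighted contributions p_i * l_i:
  E: (15/33) * 1 = 15/33
  B: (9/33) * 3 = 27/33
  D: (9/33) * 5 = 45/33
Sum = (15 + 27 + 45)/33 = 87/33

L = 87/33 = 2.6364 bits/symbol


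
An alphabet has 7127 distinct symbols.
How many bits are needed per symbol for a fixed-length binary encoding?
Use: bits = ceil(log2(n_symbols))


log2(7127) = 12.7991
Bracket: 2^12 = 4096 < 7127 <= 2^13 = 8192
So ceil(log2(7127)) = 13

bits = ceil(log2(7127)) = ceil(12.7991) = 13 bits


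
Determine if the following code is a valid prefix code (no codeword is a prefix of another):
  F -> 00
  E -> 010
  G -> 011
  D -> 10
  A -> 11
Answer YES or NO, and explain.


Checking each pair (does one codeword prefix another?):
  F='00' vs E='010': no prefix
  F='00' vs G='011': no prefix
  F='00' vs D='10': no prefix
  F='00' vs A='11': no prefix
  E='010' vs F='00': no prefix
  E='010' vs G='011': no prefix
  E='010' vs D='10': no prefix
  E='010' vs A='11': no prefix
  G='011' vs F='00': no prefix
  G='011' vs E='010': no prefix
  G='011' vs D='10': no prefix
  G='011' vs A='11': no prefix
  D='10' vs F='00': no prefix
  D='10' vs E='010': no prefix
  D='10' vs G='011': no prefix
  D='10' vs A='11': no prefix
  A='11' vs F='00': no prefix
  A='11' vs E='010': no prefix
  A='11' vs G='011': no prefix
  A='11' vs D='10': no prefix
No violation found over all pairs.

YES -- this is a valid prefix code. No codeword is a prefix of any other codeword.


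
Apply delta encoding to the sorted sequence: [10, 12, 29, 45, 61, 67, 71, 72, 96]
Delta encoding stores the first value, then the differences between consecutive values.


First value: 10
Deltas:
  12 - 10 = 2
  29 - 12 = 17
  45 - 29 = 16
  61 - 45 = 16
  67 - 61 = 6
  71 - 67 = 4
  72 - 71 = 1
  96 - 72 = 24


Delta encoded: [10, 2, 17, 16, 16, 6, 4, 1, 24]


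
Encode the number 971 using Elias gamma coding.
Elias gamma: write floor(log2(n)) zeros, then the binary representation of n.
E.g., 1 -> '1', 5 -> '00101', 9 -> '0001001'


num_bits = floor(log2(971)) + 1 = 10
leading_zeros = num_bits - 1 = 9
binary(971) = 1111001011

Elias gamma(971) = '000000000' + '1111001011' = 0000000001111001011 (19 bits)


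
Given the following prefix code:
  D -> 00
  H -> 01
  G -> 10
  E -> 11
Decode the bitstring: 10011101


Decoding step by step:
Bits 10 -> G
Bits 01 -> H
Bits 11 -> E
Bits 01 -> H


Decoded message: GHEH


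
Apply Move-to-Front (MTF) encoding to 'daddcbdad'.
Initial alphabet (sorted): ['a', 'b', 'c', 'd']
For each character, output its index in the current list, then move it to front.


MTF encoding:
'd': index 3 in ['a', 'b', 'c', 'd'] -> ['d', 'a', 'b', 'c']
'a': index 1 in ['d', 'a', 'b', 'c'] -> ['a', 'd', 'b', 'c']
'd': index 1 in ['a', 'd', 'b', 'c'] -> ['d', 'a', 'b', 'c']
'd': index 0 in ['d', 'a', 'b', 'c'] -> ['d', 'a', 'b', 'c']
'c': index 3 in ['d', 'a', 'b', 'c'] -> ['c', 'd', 'a', 'b']
'b': index 3 in ['c', 'd', 'a', 'b'] -> ['b', 'c', 'd', 'a']
'd': index 2 in ['b', 'c', 'd', 'a'] -> ['d', 'b', 'c', 'a']
'a': index 3 in ['d', 'b', 'c', 'a'] -> ['a', 'd', 'b', 'c']
'd': index 1 in ['a', 'd', 'b', 'c'] -> ['d', 'a', 'b', 'c']


Output: [3, 1, 1, 0, 3, 3, 2, 3, 1]


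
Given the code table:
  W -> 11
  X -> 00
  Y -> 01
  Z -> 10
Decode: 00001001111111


Decoding:
00 -> X
00 -> X
10 -> Z
01 -> Y
11 -> W
11 -> W
11 -> W


Result: XXZYWWW


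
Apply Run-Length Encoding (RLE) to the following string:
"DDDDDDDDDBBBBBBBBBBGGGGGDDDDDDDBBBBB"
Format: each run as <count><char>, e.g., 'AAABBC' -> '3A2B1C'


Scanning runs left to right:
  i=0: run of 'D' x 9 -> '9D'
  i=9: run of 'B' x 10 -> '10B'
  i=19: run of 'G' x 5 -> '5G'
  i=24: run of 'D' x 7 -> '7D'
  i=31: run of 'B' x 5 -> '5B'

RLE = 9D10B5G7D5B


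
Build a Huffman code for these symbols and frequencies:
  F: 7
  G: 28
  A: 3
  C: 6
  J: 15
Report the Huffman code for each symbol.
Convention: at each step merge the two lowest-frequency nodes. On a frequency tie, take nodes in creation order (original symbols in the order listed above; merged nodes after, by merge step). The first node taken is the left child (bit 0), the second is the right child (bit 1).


Huffman tree construction:
Step 1: Merge A(3) + C(6) = 9
Step 2: Merge F(7) + (A+C)(9) = 16
Step 3: Merge J(15) + (F+(A+C))(16) = 31
Step 4: Merge G(28) + (J+(F+(A+C)))(31) = 59
Read each symbol's code off the tree from the root (left child = 0, right child = 1).

Codes:
  F: 110 (length 3)
  G: 0 (length 1)
  A: 1110 (length 4)
  C: 1111 (length 4)
  J: 10 (length 2)
Average code length: 115/59 = 1.9492 bits/symbol


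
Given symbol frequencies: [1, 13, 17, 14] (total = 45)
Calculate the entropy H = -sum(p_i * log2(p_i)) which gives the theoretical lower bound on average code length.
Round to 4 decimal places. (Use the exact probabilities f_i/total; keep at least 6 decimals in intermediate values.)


Per-symbol terms -p_i * log2(p_i) with p_i = f_i/45:
  p = 1/45 = 0.022222: log2(p) = -5.491853, -p*log2(p) = 0.122041
  p = 13/45 = 0.288889: log2(p) = -1.791413, -p*log2(p) = 0.517519
  p = 17/45 = 0.377778: log2(p) = -1.404390, -p*log2(p) = 0.530547
  p = 14/45 = 0.311111: log2(p) = -1.684498, -p*log2(p) = 0.524066
H = 0.122041 + 0.517519 + 0.530547 + 0.524066 = 1.694173

H = 1.6942 bits/symbol


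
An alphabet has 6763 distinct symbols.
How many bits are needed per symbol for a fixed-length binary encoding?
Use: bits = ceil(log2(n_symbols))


log2(6763) = 12.7234
Bracket: 2^12 = 4096 < 6763 <= 2^13 = 8192
So ceil(log2(6763)) = 13

bits = ceil(log2(6763)) = ceil(12.7234) = 13 bits


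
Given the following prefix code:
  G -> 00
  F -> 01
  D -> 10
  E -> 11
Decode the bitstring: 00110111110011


Decoding step by step:
Bits 00 -> G
Bits 11 -> E
Bits 01 -> F
Bits 11 -> E
Bits 11 -> E
Bits 00 -> G
Bits 11 -> E


Decoded message: GEFEEGE


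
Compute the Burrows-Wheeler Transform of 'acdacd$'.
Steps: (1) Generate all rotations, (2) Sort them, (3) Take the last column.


Rotations (sorted):
  0: $acdacd -> last char: d
  1: acd$acd -> last char: d
  2: acdacd$ -> last char: $
  3: cd$acda -> last char: a
  4: cdacd$a -> last char: a
  5: d$acdac -> last char: c
  6: dacd$ac -> last char: c


BWT = dd$aacc


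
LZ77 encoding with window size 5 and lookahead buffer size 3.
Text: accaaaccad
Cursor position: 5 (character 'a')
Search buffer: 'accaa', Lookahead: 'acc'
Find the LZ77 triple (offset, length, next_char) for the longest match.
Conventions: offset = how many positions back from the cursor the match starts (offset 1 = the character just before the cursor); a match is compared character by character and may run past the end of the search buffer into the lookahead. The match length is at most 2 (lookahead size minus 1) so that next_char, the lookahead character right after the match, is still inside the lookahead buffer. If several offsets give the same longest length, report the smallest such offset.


Try each offset into the search buffer:
  offset=1 (pos 4, char 'a'): match length 1
  offset=2 (pos 3, char 'a'): match length 1
  offset=3 (pos 2, char 'c'): match length 0
  offset=4 (pos 1, char 'c'): match length 0
  offset=5 (pos 0, char 'a'): match length 2
Longest match has length 2 at offset 5.
next_char = character at position 5 + 2 = 7 -> 'c'

Best match: offset=5, length=2 (matching 'ac' starting at position 0)
LZ77 triple: (5, 2, 'c')


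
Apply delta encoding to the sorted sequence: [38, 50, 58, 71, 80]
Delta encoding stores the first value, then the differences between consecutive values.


First value: 38
Deltas:
  50 - 38 = 12
  58 - 50 = 8
  71 - 58 = 13
  80 - 71 = 9


Delta encoded: [38, 12, 8, 13, 9]


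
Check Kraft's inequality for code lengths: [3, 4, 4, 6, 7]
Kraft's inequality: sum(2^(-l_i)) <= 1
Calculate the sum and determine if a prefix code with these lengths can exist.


Sum = 2^(-3) + 2^(-4) + 2^(-4) + 2^(-6) + 2^(-7)
    = 0.125 + 0.0625 + 0.0625 + 0.015625 + 0.0078125
    = 35/128 = 0.2734375
Since 0.2734375 <= 1, Kraft's inequality IS satisfied.
A prefix code with these lengths CAN exist.

Kraft sum = 0.2734375. Satisfied.


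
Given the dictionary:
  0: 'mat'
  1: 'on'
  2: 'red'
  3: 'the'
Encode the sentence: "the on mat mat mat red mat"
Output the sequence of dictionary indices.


Look up each word in the dictionary:
  'the' -> 3
  'on' -> 1
  'mat' -> 0
  'mat' -> 0
  'mat' -> 0
  'red' -> 2
  'mat' -> 0

Encoded: [3, 1, 0, 0, 0, 2, 0]


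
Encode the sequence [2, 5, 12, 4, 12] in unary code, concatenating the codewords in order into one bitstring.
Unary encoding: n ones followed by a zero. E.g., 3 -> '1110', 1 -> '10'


Encode each number as n ones followed by a terminating 0:
  2 -> 110 (3 bits)
  5 -> 111110 (6 bits)
  12 -> 1111111111110 (13 bits)
  4 -> 11110 (5 bits)
  12 -> 1111111111110 (13 bits)
Total length = 3 + 6 + 13 + 5 + 13 = 40 bits.

Unary([2, 5, 12, 4, 12]) = 1101111101111111111110111101111111111110 (40 bits)


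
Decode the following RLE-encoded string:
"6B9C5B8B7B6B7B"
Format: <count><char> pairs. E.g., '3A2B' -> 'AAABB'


Expanding each <count><char> pair:
  6B -> 'BBBBBB'
  9C -> 'CCCCCCCCC'
  5B -> 'BBBBB'
  8B -> 'BBBBBBBB'
  7B -> 'BBBBBBB'
  6B -> 'BBBBBB'
  7B -> 'BBBBBBB'

Decoded = BBBBBBCCCCCCCCCBBBBBBBBBBBBBBBBBBBBBBBBBBBBBBBBB


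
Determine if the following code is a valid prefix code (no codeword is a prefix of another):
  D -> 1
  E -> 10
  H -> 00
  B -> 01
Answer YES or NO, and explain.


Checking each pair (does one codeword prefix another?):
  D='1' vs E='10': prefix -- VIOLATION

NO -- this is NOT a valid prefix code. D (1) is a prefix of E (10).


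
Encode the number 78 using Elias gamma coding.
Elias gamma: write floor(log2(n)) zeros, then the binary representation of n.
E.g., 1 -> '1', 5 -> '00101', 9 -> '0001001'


num_bits = floor(log2(78)) + 1 = 7
leading_zeros = num_bits - 1 = 6
binary(78) = 1001110

Elias gamma(78) = '000000' + '1001110' = 0000001001110 (13 bits)


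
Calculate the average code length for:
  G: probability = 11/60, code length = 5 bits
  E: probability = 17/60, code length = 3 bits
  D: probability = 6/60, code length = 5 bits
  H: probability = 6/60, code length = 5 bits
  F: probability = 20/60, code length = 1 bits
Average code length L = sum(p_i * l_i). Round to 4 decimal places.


Weighted contributions p_i * l_i:
  G: (11/60) * 5 = 55/60
  E: (17/60) * 3 = 51/60
  D: (6/60) * 5 = 30/60
  H: (6/60) * 5 = 30/60
  F: (20/60) * 1 = 20/60
Sum = (55 + 51 + 30 + 30 + 20)/60 = 186/60

L = 186/60 = 3.1000 bits/symbol


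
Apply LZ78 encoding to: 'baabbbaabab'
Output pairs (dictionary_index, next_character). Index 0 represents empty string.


LZ78 encoding steps:
Dictionary: {0: ''}
Step 1: w='' (idx 0), next='b' -> output (0, 'b'), add 'b' as idx 1
Step 2: w='' (idx 0), next='a' -> output (0, 'a'), add 'a' as idx 2
Step 3: w='a' (idx 2), next='b' -> output (2, 'b'), add 'ab' as idx 3
Step 4: w='b' (idx 1), next='b' -> output (1, 'b'), add 'bb' as idx 4
Step 5: w='a' (idx 2), next='a' -> output (2, 'a'), add 'aa' as idx 5
Step 6: w='b' (idx 1), next='a' -> output (1, 'a'), add 'ba' as idx 6
Step 7: w='b' (idx 1), end of input -> output (1, '')


Encoded: [(0, 'b'), (0, 'a'), (2, 'b'), (1, 'b'), (2, 'a'), (1, 'a'), (1, '')]


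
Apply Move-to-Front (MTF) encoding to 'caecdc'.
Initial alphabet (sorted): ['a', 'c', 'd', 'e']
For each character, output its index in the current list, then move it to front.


MTF encoding:
'c': index 1 in ['a', 'c', 'd', 'e'] -> ['c', 'a', 'd', 'e']
'a': index 1 in ['c', 'a', 'd', 'e'] -> ['a', 'c', 'd', 'e']
'e': index 3 in ['a', 'c', 'd', 'e'] -> ['e', 'a', 'c', 'd']
'c': index 2 in ['e', 'a', 'c', 'd'] -> ['c', 'e', 'a', 'd']
'd': index 3 in ['c', 'e', 'a', 'd'] -> ['d', 'c', 'e', 'a']
'c': index 1 in ['d', 'c', 'e', 'a'] -> ['c', 'd', 'e', 'a']


Output: [1, 1, 3, 2, 3, 1]


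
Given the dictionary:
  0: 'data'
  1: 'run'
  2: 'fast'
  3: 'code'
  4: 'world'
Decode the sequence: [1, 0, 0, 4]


Look up each index in the dictionary:
  1 -> 'run'
  0 -> 'data'
  0 -> 'data'
  4 -> 'world'

Decoded: "run data data world"


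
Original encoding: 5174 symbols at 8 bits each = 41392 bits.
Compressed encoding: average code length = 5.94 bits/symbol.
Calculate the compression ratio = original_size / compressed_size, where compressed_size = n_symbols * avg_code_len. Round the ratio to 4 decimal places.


original_size = n_symbols * orig_bits = 5174 * 8 = 41392 bits
compressed_size = n_symbols * avg_code_len = 5174 * 5.94 = 30733.56 bits
ratio = original_size / compressed_size = 41392 / 30733.56 = 1.3468

Compression ratio = 1.3468


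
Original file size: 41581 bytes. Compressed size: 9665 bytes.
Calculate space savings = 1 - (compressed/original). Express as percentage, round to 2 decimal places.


ratio = compressed/original = 9665/41581 = 0.232438
savings = 1 - ratio = 1 - 0.232438 = 0.767562
as a percentage: 0.767562 * 100 = 76.76%

Space savings = 1 - 9665/41581 = 76.76%


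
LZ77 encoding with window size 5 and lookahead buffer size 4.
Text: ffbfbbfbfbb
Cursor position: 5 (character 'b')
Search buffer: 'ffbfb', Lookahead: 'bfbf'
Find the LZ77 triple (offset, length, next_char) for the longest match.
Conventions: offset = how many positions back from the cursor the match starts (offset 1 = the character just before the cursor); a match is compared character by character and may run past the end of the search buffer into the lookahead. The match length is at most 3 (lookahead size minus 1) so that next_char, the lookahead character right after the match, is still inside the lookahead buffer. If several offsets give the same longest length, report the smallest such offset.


Try each offset into the search buffer:
  offset=1 (pos 4, char 'b'): match length 1
  offset=2 (pos 3, char 'f'): match length 0
  offset=3 (pos 2, char 'b'): match length 3
  offset=4 (pos 1, char 'f'): match length 0
  offset=5 (pos 0, char 'f'): match length 0
Longest match has length 3 at offset 3.
next_char = character at position 5 + 3 = 8 -> 'f'

Best match: offset=3, length=3 (matching 'bfb' starting at position 2)
LZ77 triple: (3, 3, 'f')


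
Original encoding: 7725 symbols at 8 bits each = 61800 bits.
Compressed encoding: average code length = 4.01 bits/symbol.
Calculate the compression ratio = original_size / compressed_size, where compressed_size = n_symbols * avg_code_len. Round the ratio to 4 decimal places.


original_size = n_symbols * orig_bits = 7725 * 8 = 61800 bits
compressed_size = n_symbols * avg_code_len = 7725 * 4.01 = 30977.25 bits
ratio = original_size / compressed_size = 61800 / 30977.25 = 1.995

Compression ratio = 1.995


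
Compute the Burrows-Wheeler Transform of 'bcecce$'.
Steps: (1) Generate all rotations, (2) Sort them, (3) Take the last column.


Rotations (sorted):
  0: $bcecce -> last char: e
  1: bcecce$ -> last char: $
  2: cce$bce -> last char: e
  3: ce$bcec -> last char: c
  4: cecce$b -> last char: b
  5: e$bcecc -> last char: c
  6: ecce$bc -> last char: c


BWT = e$ecbcc


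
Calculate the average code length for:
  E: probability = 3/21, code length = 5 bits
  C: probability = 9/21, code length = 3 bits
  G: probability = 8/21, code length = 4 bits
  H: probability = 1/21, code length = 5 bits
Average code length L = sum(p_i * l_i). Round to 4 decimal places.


Weighted contributions p_i * l_i:
  E: (3/21) * 5 = 15/21
  C: (9/21) * 3 = 27/21
  G: (8/21) * 4 = 32/21
  H: (1/21) * 5 = 5/21
Sum = (15 + 27 + 32 + 5)/21 = 79/21

L = 79/21 = 3.7619 bits/symbol


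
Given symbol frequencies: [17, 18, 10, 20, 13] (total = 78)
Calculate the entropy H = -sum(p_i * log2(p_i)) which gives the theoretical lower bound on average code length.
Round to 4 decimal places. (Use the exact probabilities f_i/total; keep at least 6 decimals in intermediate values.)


Per-symbol terms -p_i * log2(p_i) with p_i = f_i/78:
  p = 17/78 = 0.217949: log2(p) = -2.197939, -p*log2(p) = 0.479038
  p = 18/78 = 0.230769: log2(p) = -2.115477, -p*log2(p) = 0.488187
  p = 10/78 = 0.128205: log2(p) = -2.963474, -p*log2(p) = 0.379933
  p = 20/78 = 0.256410: log2(p) = -1.963474, -p*log2(p) = 0.503455
  p = 13/78 = 0.166667: log2(p) = -2.584963, -p*log2(p) = 0.430827
H = 0.479038 + 0.488187 + 0.379933 + 0.503455 + 0.430827 = 2.281440

H = 2.2814 bits/symbol


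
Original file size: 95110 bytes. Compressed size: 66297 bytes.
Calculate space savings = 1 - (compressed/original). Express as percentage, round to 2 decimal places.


ratio = compressed/original = 66297/95110 = 0.697056
savings = 1 - ratio = 1 - 0.697056 = 0.302944
as a percentage: 0.302944 * 100 = 30.29%

Space savings = 1 - 66297/95110 = 30.29%


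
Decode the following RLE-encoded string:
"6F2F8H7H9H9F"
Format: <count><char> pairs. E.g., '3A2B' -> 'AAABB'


Expanding each <count><char> pair:
  6F -> 'FFFFFF'
  2F -> 'FF'
  8H -> 'HHHHHHHH'
  7H -> 'HHHHHHH'
  9H -> 'HHHHHHHHH'
  9F -> 'FFFFFFFFF'

Decoded = FFFFFFFFHHHHHHHHHHHHHHHHHHHHHHHHFFFFFFFFF


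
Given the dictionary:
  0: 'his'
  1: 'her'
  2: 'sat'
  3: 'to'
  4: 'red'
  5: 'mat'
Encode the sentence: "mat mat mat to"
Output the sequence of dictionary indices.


Look up each word in the dictionary:
  'mat' -> 5
  'mat' -> 5
  'mat' -> 5
  'to' -> 3

Encoded: [5, 5, 5, 3]


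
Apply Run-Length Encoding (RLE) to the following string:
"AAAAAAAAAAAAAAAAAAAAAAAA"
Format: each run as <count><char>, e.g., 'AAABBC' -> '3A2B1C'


Scanning runs left to right:
  i=0: run of 'A' x 24 -> '24A'

RLE = 24A


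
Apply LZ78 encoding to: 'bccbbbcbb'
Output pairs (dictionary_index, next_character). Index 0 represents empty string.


LZ78 encoding steps:
Dictionary: {0: ''}
Step 1: w='' (idx 0), next='b' -> output (0, 'b'), add 'b' as idx 1
Step 2: w='' (idx 0), next='c' -> output (0, 'c'), add 'c' as idx 2
Step 3: w='c' (idx 2), next='b' -> output (2, 'b'), add 'cb' as idx 3
Step 4: w='b' (idx 1), next='b' -> output (1, 'b'), add 'bb' as idx 4
Step 5: w='cb' (idx 3), next='b' -> output (3, 'b'), add 'cbb' as idx 5


Encoded: [(0, 'b'), (0, 'c'), (2, 'b'), (1, 'b'), (3, 'b')]


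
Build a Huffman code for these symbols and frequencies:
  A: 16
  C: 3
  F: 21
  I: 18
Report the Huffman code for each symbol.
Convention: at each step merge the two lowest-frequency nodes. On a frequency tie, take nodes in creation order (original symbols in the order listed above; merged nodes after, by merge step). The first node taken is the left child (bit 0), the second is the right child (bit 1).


Huffman tree construction:
Step 1: Merge C(3) + A(16) = 19
Step 2: Merge I(18) + (C+A)(19) = 37
Step 3: Merge F(21) + (I+(C+A))(37) = 58
Read each symbol's code off the tree from the root (left child = 0, right child = 1).

Codes:
  A: 111 (length 3)
  C: 110 (length 3)
  F: 0 (length 1)
  I: 10 (length 2)
Average code length: 114/58 = 1.9655 bits/symbol


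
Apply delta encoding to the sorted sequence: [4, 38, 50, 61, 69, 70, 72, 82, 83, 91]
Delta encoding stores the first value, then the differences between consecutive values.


First value: 4
Deltas:
  38 - 4 = 34
  50 - 38 = 12
  61 - 50 = 11
  69 - 61 = 8
  70 - 69 = 1
  72 - 70 = 2
  82 - 72 = 10
  83 - 82 = 1
  91 - 83 = 8


Delta encoded: [4, 34, 12, 11, 8, 1, 2, 10, 1, 8]


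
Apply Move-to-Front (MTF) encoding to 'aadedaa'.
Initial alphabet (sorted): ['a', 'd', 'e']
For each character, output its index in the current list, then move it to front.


MTF encoding:
'a': index 0 in ['a', 'd', 'e'] -> ['a', 'd', 'e']
'a': index 0 in ['a', 'd', 'e'] -> ['a', 'd', 'e']
'd': index 1 in ['a', 'd', 'e'] -> ['d', 'a', 'e']
'e': index 2 in ['d', 'a', 'e'] -> ['e', 'd', 'a']
'd': index 1 in ['e', 'd', 'a'] -> ['d', 'e', 'a']
'a': index 2 in ['d', 'e', 'a'] -> ['a', 'd', 'e']
'a': index 0 in ['a', 'd', 'e'] -> ['a', 'd', 'e']


Output: [0, 0, 1, 2, 1, 2, 0]


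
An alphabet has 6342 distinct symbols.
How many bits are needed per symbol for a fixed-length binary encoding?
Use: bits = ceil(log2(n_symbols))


log2(6342) = 12.6307
Bracket: 2^12 = 4096 < 6342 <= 2^13 = 8192
So ceil(log2(6342)) = 13

bits = ceil(log2(6342)) = ceil(12.6307) = 13 bits


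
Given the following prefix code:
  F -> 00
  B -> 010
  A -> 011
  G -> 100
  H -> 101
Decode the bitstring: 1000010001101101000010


Decoding step by step:
Bits 100 -> G
Bits 00 -> F
Bits 100 -> G
Bits 011 -> A
Bits 011 -> A
Bits 010 -> B
Bits 00 -> F
Bits 010 -> B


Decoded message: GFGAABFB


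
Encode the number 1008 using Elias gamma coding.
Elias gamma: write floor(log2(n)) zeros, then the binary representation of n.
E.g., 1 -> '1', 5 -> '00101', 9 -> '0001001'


num_bits = floor(log2(1008)) + 1 = 10
leading_zeros = num_bits - 1 = 9
binary(1008) = 1111110000

Elias gamma(1008) = '000000000' + '1111110000' = 0000000001111110000 (19 bits)


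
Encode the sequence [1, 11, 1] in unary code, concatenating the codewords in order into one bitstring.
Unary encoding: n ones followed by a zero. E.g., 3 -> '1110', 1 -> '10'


Encode each number as n ones followed by a terminating 0:
  1 -> 10 (2 bits)
  11 -> 111111111110 (12 bits)
  1 -> 10 (2 bits)
Total length = 2 + 12 + 2 = 16 bits.

Unary([1, 11, 1]) = 1011111111111010 (16 bits)


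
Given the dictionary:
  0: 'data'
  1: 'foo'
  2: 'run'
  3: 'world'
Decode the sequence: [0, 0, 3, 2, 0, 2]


Look up each index in the dictionary:
  0 -> 'data'
  0 -> 'data'
  3 -> 'world'
  2 -> 'run'
  0 -> 'data'
  2 -> 'run'

Decoded: "data data world run data run"


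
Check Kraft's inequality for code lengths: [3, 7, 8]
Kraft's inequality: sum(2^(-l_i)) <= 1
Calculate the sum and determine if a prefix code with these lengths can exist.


Sum = 2^(-3) + 2^(-7) + 2^(-8)
    = 0.125 + 0.0078125 + 0.00390625
    = 35/256 = 0.13671875
Since 0.13671875 <= 1, Kraft's inequality IS satisfied.
A prefix code with these lengths CAN exist.

Kraft sum = 0.13671875. Satisfied.


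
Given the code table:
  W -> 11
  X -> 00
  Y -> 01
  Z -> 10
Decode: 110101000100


Decoding:
11 -> W
01 -> Y
01 -> Y
00 -> X
01 -> Y
00 -> X


Result: WYYXYX


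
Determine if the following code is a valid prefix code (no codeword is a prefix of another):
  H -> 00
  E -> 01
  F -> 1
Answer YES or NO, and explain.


Checking each pair (does one codeword prefix another?):
  H='00' vs E='01': no prefix
  H='00' vs F='1': no prefix
  E='01' vs H='00': no prefix
  E='01' vs F='1': no prefix
  F='1' vs H='00': no prefix
  F='1' vs E='01': no prefix
No violation found over all pairs.

YES -- this is a valid prefix code. No codeword is a prefix of any other codeword.


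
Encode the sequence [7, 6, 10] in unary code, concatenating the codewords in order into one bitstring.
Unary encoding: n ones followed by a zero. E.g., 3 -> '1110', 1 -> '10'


Encode each number as n ones followed by a terminating 0:
  7 -> 11111110 (8 bits)
  6 -> 1111110 (7 bits)
  10 -> 11111111110 (11 bits)
Total length = 8 + 7 + 11 = 26 bits.

Unary([7, 6, 10]) = 11111110111111011111111110 (26 bits)


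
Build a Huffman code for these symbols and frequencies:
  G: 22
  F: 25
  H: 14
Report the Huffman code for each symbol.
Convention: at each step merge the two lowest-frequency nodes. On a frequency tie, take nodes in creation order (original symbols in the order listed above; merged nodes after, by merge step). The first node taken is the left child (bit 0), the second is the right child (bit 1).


Huffman tree construction:
Step 1: Merge H(14) + G(22) = 36
Step 2: Merge F(25) + (H+G)(36) = 61
Read each symbol's code off the tree from the root (left child = 0, right child = 1).

Codes:
  G: 11 (length 2)
  F: 0 (length 1)
  H: 10 (length 2)
Average code length: 97/61 = 1.5902 bits/symbol


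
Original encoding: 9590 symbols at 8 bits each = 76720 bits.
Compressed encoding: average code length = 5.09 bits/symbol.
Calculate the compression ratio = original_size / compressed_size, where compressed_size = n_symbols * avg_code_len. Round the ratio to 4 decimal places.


original_size = n_symbols * orig_bits = 9590 * 8 = 76720 bits
compressed_size = n_symbols * avg_code_len = 9590 * 5.09 = 48813.1 bits
ratio = original_size / compressed_size = 76720 / 48813.1 = 1.5717

Compression ratio = 1.5717


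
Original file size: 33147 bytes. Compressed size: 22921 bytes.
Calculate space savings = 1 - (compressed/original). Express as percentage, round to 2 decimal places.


ratio = compressed/original = 22921/33147 = 0.691495
savings = 1 - ratio = 1 - 0.691495 = 0.308505
as a percentage: 0.308505 * 100 = 30.85%

Space savings = 1 - 22921/33147 = 30.85%


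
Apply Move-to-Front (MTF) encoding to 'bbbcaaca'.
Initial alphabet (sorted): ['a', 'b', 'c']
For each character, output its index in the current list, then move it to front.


MTF encoding:
'b': index 1 in ['a', 'b', 'c'] -> ['b', 'a', 'c']
'b': index 0 in ['b', 'a', 'c'] -> ['b', 'a', 'c']
'b': index 0 in ['b', 'a', 'c'] -> ['b', 'a', 'c']
'c': index 2 in ['b', 'a', 'c'] -> ['c', 'b', 'a']
'a': index 2 in ['c', 'b', 'a'] -> ['a', 'c', 'b']
'a': index 0 in ['a', 'c', 'b'] -> ['a', 'c', 'b']
'c': index 1 in ['a', 'c', 'b'] -> ['c', 'a', 'b']
'a': index 1 in ['c', 'a', 'b'] -> ['a', 'c', 'b']


Output: [1, 0, 0, 2, 2, 0, 1, 1]


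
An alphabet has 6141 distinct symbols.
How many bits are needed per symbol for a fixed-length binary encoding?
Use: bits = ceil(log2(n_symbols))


log2(6141) = 12.5843
Bracket: 2^12 = 4096 < 6141 <= 2^13 = 8192
So ceil(log2(6141)) = 13

bits = ceil(log2(6141)) = ceil(12.5843) = 13 bits


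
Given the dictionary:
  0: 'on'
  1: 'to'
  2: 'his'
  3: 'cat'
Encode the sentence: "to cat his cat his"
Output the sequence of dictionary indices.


Look up each word in the dictionary:
  'to' -> 1
  'cat' -> 3
  'his' -> 2
  'cat' -> 3
  'his' -> 2

Encoded: [1, 3, 2, 3, 2]


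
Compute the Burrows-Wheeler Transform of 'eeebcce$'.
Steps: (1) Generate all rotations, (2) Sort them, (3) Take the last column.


Rotations (sorted):
  0: $eeebcce -> last char: e
  1: bcce$eee -> last char: e
  2: cce$eeeb -> last char: b
  3: ce$eeebc -> last char: c
  4: e$eeebcc -> last char: c
  5: ebcce$ee -> last char: e
  6: eebcce$e -> last char: e
  7: eeebcce$ -> last char: $


BWT = eebccee$


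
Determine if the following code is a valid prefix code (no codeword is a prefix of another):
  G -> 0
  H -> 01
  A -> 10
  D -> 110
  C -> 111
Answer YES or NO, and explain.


Checking each pair (does one codeword prefix another?):
  G='0' vs H='01': prefix -- VIOLATION

NO -- this is NOT a valid prefix code. G (0) is a prefix of H (01).


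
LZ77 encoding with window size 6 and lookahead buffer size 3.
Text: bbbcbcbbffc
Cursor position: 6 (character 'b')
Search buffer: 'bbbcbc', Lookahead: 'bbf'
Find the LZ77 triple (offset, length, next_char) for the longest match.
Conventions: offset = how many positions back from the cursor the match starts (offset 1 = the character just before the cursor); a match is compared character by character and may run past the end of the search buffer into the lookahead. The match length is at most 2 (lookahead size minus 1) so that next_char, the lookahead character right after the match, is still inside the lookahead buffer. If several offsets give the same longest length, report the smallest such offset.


Try each offset into the search buffer:
  offset=1 (pos 5, char 'c'): match length 0
  offset=2 (pos 4, char 'b'): match length 1
  offset=3 (pos 3, char 'c'): match length 0
  offset=4 (pos 2, char 'b'): match length 1
  offset=5 (pos 1, char 'b'): match length 2
  offset=6 (pos 0, char 'b'): match length 2
Longest match has length 2, found at offsets 5, 6; take the smallest, offset 5.
next_char = character at position 6 + 2 = 8 -> 'f'

Best match: offset=5, length=2 (matching 'bb' starting at position 1)
LZ77 triple: (5, 2, 'f')


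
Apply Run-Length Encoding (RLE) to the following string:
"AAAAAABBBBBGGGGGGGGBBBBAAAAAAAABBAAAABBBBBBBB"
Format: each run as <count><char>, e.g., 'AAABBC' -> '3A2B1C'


Scanning runs left to right:
  i=0: run of 'A' x 6 -> '6A'
  i=6: run of 'B' x 5 -> '5B'
  i=11: run of 'G' x 8 -> '8G'
  i=19: run of 'B' x 4 -> '4B'
  i=23: run of 'A' x 8 -> '8A'
  i=31: run of 'B' x 2 -> '2B'
  i=33: run of 'A' x 4 -> '4A'
  i=37: run of 'B' x 8 -> '8B'

RLE = 6A5B8G4B8A2B4A8B


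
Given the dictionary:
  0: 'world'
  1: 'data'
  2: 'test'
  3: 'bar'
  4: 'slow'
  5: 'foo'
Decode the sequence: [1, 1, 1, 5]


Look up each index in the dictionary:
  1 -> 'data'
  1 -> 'data'
  1 -> 'data'
  5 -> 'foo'

Decoded: "data data data foo"


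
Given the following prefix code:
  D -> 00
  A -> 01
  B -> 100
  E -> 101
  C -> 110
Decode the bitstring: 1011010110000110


Decoding step by step:
Bits 101 -> E
Bits 101 -> E
Bits 01 -> A
Bits 100 -> B
Bits 00 -> D
Bits 110 -> C


Decoded message: EEABDC


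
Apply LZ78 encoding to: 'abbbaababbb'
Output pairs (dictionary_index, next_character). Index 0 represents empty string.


LZ78 encoding steps:
Dictionary: {0: ''}
Step 1: w='' (idx 0), next='a' -> output (0, 'a'), add 'a' as idx 1
Step 2: w='' (idx 0), next='b' -> output (0, 'b'), add 'b' as idx 2
Step 3: w='b' (idx 2), next='b' -> output (2, 'b'), add 'bb' as idx 3
Step 4: w='a' (idx 1), next='a' -> output (1, 'a'), add 'aa' as idx 4
Step 5: w='b' (idx 2), next='a' -> output (2, 'a'), add 'ba' as idx 5
Step 6: w='bb' (idx 3), next='b' -> output (3, 'b'), add 'bbb' as idx 6


Encoded: [(0, 'a'), (0, 'b'), (2, 'b'), (1, 'a'), (2, 'a'), (3, 'b')]


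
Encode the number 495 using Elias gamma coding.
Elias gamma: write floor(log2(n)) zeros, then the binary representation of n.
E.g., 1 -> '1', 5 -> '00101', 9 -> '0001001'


num_bits = floor(log2(495)) + 1 = 9
leading_zeros = num_bits - 1 = 8
binary(495) = 111101111

Elias gamma(495) = '00000000' + '111101111' = 00000000111101111 (17 bits)


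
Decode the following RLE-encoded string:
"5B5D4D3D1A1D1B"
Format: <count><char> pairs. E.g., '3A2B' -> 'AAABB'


Expanding each <count><char> pair:
  5B -> 'BBBBB'
  5D -> 'DDDDD'
  4D -> 'DDDD'
  3D -> 'DDD'
  1A -> 'A'
  1D -> 'D'
  1B -> 'B'

Decoded = BBBBBDDDDDDDDDDDDADB


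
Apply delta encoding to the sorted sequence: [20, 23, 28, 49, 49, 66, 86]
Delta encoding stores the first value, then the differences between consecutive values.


First value: 20
Deltas:
  23 - 20 = 3
  28 - 23 = 5
  49 - 28 = 21
  49 - 49 = 0
  66 - 49 = 17
  86 - 66 = 20


Delta encoded: [20, 3, 5, 21, 0, 17, 20]


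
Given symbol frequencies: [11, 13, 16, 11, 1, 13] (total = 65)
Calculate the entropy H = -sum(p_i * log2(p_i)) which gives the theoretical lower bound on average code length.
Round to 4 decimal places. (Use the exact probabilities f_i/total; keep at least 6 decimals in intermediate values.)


Per-symbol terms -p_i * log2(p_i) with p_i = f_i/65:
  p = 11/65 = 0.169231: log2(p) = -2.562936, -p*log2(p) = 0.433728
  p = 13/65 = 0.200000: log2(p) = -2.321928, -p*log2(p) = 0.464386
  p = 16/65 = 0.246154: log2(p) = -2.022368, -p*log2(p) = 0.497814
  p = 11/65 = 0.169231: log2(p) = -2.562936, -p*log2(p) = 0.433728
  p = 1/65 = 0.015385: log2(p) = -6.022368, -p*log2(p) = 0.092652
  p = 13/65 = 0.200000: log2(p) = -2.321928, -p*log2(p) = 0.464386
H = 0.433728 + 0.464386 + 0.497814 + 0.433728 + 0.092652 + 0.464386 = 2.386694

H = 2.3867 bits/symbol


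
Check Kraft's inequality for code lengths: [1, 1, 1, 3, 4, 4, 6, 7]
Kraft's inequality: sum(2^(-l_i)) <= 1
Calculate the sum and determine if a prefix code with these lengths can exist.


Sum = 2^(-1) + 2^(-1) + 2^(-1) + 2^(-3) + 2^(-4) + 2^(-4) + 2^(-6) + 2^(-7)
    = 0.5 + 0.5 + 0.5 + 0.125 + 0.0625 + 0.0625 + 0.015625 + 0.0078125
    = 227/128 = 1.7734375
Since 1.7734375 > 1, Kraft's inequality is NOT satisfied.
A prefix code with these lengths CANNOT exist.

Kraft sum = 1.7734375. Not satisfied.


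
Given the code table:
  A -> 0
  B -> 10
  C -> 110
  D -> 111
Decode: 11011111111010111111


Decoding:
110 -> C
111 -> D
111 -> D
110 -> C
10 -> B
111 -> D
111 -> D


Result: CDDCBDD


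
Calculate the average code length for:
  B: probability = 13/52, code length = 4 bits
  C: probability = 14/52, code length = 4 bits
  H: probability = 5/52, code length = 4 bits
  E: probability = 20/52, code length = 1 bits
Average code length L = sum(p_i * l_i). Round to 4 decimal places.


Weighted contributions p_i * l_i:
  B: (13/52) * 4 = 52/52
  C: (14/52) * 4 = 56/52
  H: (5/52) * 4 = 20/52
  E: (20/52) * 1 = 20/52
Sum = (52 + 56 + 20 + 20)/52 = 148/52

L = 148/52 = 2.8462 bits/symbol


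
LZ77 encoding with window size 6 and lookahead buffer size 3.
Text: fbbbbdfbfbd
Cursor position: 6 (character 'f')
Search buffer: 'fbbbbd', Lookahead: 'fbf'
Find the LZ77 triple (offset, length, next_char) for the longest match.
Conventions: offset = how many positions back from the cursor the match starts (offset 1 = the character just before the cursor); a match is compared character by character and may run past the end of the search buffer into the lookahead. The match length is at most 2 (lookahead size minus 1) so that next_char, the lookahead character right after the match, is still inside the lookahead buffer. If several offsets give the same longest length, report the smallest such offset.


Try each offset into the search buffer:
  offset=1 (pos 5, char 'd'): match length 0
  offset=2 (pos 4, char 'b'): match length 0
  offset=3 (pos 3, char 'b'): match length 0
  offset=4 (pos 2, char 'b'): match length 0
  offset=5 (pos 1, char 'b'): match length 0
  offset=6 (pos 0, char 'f'): match length 2
Longest match has length 2 at offset 6.
next_char = character at position 6 + 2 = 8 -> 'f'

Best match: offset=6, length=2 (matching 'fb' starting at position 0)
LZ77 triple: (6, 2, 'f')


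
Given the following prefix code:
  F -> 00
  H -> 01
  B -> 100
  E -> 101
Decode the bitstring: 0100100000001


Decoding step by step:
Bits 01 -> H
Bits 00 -> F
Bits 100 -> B
Bits 00 -> F
Bits 00 -> F
Bits 01 -> H


Decoded message: HFBFFH


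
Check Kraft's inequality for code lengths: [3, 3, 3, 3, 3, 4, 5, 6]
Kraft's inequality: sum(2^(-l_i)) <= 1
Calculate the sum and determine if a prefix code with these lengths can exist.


Sum = 2^(-3) + 2^(-3) + 2^(-3) + 2^(-3) + 2^(-3) + 2^(-4) + 2^(-5) + 2^(-6)
    = 0.125 + 0.125 + 0.125 + 0.125 + 0.125 + 0.0625 + 0.03125 + 0.015625
    = 47/64 = 0.734375
Since 0.734375 <= 1, Kraft's inequality IS satisfied.
A prefix code with these lengths CAN exist.

Kraft sum = 0.734375. Satisfied.


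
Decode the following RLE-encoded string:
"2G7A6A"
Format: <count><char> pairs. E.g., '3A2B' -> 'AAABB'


Expanding each <count><char> pair:
  2G -> 'GG'
  7A -> 'AAAAAAA'
  6A -> 'AAAAAA'

Decoded = GGAAAAAAAAAAAAA


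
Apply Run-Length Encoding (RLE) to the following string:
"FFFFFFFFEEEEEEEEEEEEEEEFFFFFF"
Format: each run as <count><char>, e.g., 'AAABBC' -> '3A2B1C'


Scanning runs left to right:
  i=0: run of 'F' x 8 -> '8F'
  i=8: run of 'E' x 15 -> '15E'
  i=23: run of 'F' x 6 -> '6F'

RLE = 8F15E6F


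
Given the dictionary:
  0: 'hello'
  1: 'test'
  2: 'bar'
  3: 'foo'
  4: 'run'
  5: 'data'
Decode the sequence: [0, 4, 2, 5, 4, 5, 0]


Look up each index in the dictionary:
  0 -> 'hello'
  4 -> 'run'
  2 -> 'bar'
  5 -> 'data'
  4 -> 'run'
  5 -> 'data'
  0 -> 'hello'

Decoded: "hello run bar data run data hello"


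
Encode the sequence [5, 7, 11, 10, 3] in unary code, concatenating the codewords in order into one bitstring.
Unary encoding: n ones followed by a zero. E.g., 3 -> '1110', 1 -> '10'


Encode each number as n ones followed by a terminating 0:
  5 -> 111110 (6 bits)
  7 -> 11111110 (8 bits)
  11 -> 111111111110 (12 bits)
  10 -> 11111111110 (11 bits)
  3 -> 1110 (4 bits)
Total length = 6 + 8 + 12 + 11 + 4 = 41 bits.

Unary([5, 7, 11, 10, 3]) = 11111011111110111111111110111111111101110 (41 bits)


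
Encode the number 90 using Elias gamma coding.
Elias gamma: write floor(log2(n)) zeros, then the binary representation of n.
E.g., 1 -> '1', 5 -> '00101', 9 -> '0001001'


num_bits = floor(log2(90)) + 1 = 7
leading_zeros = num_bits - 1 = 6
binary(90) = 1011010

Elias gamma(90) = '000000' + '1011010' = 0000001011010 (13 bits)
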